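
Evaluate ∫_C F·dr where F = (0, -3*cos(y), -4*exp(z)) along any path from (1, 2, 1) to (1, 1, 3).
-4*exp(3) - 3*sin(1) + 3*sin(2) + 4*E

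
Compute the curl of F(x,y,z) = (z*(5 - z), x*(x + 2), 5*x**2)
(0, -10*x - 2*z + 5, 2*x + 2)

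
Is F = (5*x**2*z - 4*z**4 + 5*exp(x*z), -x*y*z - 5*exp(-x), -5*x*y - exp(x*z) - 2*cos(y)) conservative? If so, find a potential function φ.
No, ∇×F = (x*y - 5*x + 2*sin(y), 5*x**2 + 5*x*exp(x*z) + 5*y - 16*z**3 + z*exp(x*z), -y*z + 5*exp(-x)) ≠ 0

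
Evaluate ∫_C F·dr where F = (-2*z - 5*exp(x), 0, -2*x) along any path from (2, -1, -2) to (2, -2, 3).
-20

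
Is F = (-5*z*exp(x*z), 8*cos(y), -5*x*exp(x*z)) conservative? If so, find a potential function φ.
Yes, F is conservative. φ = -5*exp(x*z) + 8*sin(y)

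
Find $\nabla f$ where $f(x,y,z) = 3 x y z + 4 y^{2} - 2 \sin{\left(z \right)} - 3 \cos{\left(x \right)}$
(3*y*z + 3*sin(x), 3*x*z + 8*y, 3*x*y - 2*cos(z))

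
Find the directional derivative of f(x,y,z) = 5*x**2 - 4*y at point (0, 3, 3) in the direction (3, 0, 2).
0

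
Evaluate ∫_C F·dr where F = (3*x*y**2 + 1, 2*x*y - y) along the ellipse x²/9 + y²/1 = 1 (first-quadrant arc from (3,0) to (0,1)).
-33/4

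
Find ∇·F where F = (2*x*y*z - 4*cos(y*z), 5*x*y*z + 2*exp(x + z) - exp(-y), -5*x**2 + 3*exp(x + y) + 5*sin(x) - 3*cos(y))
5*x*z + 2*y*z + exp(-y)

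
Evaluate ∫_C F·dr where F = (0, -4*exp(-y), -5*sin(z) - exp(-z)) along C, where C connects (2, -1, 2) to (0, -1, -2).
2*sinh(2)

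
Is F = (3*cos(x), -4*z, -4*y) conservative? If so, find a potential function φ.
Yes, F is conservative. φ = -4*y*z + 3*sin(x)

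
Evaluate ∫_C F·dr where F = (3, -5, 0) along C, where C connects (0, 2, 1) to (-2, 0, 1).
4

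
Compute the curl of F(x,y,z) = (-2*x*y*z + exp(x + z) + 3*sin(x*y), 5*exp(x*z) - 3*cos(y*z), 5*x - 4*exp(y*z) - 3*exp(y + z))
(-5*x*exp(x*z) - 3*y*sin(y*z) - 4*z*exp(y*z) - 3*exp(y + z), -2*x*y + exp(x + z) - 5, 2*x*z - 3*x*cos(x*y) + 5*z*exp(x*z))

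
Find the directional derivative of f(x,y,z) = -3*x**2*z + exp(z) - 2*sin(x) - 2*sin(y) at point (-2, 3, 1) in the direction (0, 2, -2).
sqrt(2)*(-E/2 - cos(3) + 6)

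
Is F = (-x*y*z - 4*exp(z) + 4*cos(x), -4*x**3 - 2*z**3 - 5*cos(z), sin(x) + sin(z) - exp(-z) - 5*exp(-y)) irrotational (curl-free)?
No, ∇×F = (6*z**2 - 5*sin(z) + 5*exp(-y), -x*y - 4*exp(z) - cos(x), x*(-12*x + z))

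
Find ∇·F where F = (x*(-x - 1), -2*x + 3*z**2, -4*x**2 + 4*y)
-2*x - 1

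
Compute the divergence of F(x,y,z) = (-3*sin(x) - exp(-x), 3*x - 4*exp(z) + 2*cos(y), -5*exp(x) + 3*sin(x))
-2*sin(y) - 3*cos(x) + exp(-x)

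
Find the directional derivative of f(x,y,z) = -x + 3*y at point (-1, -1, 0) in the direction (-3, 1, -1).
6*sqrt(11)/11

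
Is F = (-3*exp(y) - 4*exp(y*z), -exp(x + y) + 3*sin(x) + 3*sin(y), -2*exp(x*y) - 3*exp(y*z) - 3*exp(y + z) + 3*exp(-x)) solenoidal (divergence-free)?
No, ∇·F = -3*y*exp(y*z) - exp(x + y) - 3*exp(y + z) + 3*cos(y)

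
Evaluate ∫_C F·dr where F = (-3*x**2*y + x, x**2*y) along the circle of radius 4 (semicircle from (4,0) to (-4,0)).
96*pi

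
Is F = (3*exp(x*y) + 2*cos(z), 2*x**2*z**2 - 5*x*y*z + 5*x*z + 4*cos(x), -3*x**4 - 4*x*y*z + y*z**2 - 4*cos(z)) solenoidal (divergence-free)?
No, ∇·F = -4*x*y - 5*x*z + 2*y*z + 3*y*exp(x*y) + 4*sin(z)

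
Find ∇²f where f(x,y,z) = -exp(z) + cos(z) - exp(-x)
-exp(z) - cos(z) - exp(-x)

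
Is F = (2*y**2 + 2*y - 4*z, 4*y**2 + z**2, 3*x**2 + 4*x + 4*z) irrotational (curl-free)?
No, ∇×F = (-2*z, -6*x - 8, -4*y - 2)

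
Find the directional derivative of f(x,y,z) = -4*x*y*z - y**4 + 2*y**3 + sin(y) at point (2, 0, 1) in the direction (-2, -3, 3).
21*sqrt(22)/22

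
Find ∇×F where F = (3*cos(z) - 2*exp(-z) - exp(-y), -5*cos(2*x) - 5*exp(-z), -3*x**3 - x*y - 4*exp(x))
(-x - 5*exp(-z), 9*x**2 + y + 4*exp(x) - 3*sin(z) + 2*exp(-z), 10*sin(2*x) - exp(-y))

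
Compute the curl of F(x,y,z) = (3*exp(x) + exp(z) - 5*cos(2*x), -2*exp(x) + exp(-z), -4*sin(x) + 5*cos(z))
(exp(-z), exp(z) + 4*cos(x), -2*exp(x))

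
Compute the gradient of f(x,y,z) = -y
(0, -1, 0)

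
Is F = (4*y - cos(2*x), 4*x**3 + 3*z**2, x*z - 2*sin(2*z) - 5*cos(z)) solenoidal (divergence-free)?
No, ∇·F = x + 2*sin(2*x) + 5*sin(z) - 4*cos(2*z)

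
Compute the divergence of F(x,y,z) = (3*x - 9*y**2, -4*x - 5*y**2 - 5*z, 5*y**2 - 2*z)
1 - 10*y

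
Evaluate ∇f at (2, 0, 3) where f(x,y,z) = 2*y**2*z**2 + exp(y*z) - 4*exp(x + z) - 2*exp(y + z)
(-4*exp(5), 3 - 2*exp(3), (-4*exp(2) - 2)*exp(3))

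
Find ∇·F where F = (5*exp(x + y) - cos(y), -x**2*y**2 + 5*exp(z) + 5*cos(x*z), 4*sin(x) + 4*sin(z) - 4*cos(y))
-2*x**2*y + 5*exp(x + y) + 4*cos(z)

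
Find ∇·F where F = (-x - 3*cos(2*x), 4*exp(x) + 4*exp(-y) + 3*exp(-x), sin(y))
6*sin(2*x) - 1 - 4*exp(-y)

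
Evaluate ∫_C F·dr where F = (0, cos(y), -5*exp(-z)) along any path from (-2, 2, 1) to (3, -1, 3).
-5*exp(-1) - sin(2) - sin(1) + 5*exp(-3)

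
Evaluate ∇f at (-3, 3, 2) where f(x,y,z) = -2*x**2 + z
(12, 0, 1)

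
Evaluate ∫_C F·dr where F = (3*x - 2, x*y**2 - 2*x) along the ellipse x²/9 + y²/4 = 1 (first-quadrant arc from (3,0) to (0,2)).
-15/2 - 3*pi/2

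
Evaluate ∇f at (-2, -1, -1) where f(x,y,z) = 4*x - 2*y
(4, -2, 0)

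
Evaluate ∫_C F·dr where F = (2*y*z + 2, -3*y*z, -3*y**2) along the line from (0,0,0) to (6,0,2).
12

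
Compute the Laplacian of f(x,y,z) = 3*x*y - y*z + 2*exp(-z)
2*exp(-z)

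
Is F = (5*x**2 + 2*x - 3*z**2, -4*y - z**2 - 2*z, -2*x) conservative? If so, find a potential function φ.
No, ∇×F = (2*z + 2, 2 - 6*z, 0) ≠ 0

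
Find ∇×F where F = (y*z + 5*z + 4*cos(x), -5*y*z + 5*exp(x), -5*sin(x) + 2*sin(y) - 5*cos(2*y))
(5*y + 10*sin(2*y) + 2*cos(y), y + 5*cos(x) + 5, -z + 5*exp(x))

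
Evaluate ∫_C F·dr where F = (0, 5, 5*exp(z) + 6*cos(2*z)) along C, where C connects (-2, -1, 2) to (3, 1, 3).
-5*exp(2) + 3*sin(6) - 3*sin(4) + 10 + 5*exp(3)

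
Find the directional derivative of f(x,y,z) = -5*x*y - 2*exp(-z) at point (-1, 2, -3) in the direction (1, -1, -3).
3*sqrt(11)*(-2*exp(3) - 5)/11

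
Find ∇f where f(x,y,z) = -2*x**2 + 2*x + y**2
(2 - 4*x, 2*y, 0)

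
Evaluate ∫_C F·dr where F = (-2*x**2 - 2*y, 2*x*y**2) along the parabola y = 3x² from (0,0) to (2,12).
41024/21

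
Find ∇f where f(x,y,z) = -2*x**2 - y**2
(-4*x, -2*y, 0)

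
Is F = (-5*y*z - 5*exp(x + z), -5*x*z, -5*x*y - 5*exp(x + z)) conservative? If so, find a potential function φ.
Yes, F is conservative. φ = -5*x*y*z - 5*exp(x + z)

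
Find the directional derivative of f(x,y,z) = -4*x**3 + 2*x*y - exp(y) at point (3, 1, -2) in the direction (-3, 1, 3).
sqrt(19)*(324 - E)/19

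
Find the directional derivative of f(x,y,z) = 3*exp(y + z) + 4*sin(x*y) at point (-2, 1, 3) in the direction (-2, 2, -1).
-8*cos(2) + exp(4)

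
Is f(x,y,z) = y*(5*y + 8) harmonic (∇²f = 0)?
No, ∇²f = 10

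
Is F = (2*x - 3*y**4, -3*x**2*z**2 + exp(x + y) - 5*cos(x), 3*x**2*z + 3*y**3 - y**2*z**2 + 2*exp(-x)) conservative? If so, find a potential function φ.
No, ∇×F = (6*x**2*z + 9*y**2 - 2*y*z**2, -6*x*z + 2*exp(-x), -6*x*z**2 + 12*y**3 + exp(x + y) + 5*sin(x)) ≠ 0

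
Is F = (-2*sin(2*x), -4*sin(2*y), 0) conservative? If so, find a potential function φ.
Yes, F is conservative. φ = cos(2*x) + 2*cos(2*y)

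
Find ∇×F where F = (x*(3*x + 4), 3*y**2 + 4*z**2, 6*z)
(-8*z, 0, 0)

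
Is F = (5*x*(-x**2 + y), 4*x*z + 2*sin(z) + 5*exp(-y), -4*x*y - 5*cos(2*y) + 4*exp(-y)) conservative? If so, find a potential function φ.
No, ∇×F = (-8*x + 10*sin(2*y) - 2*cos(z) - 4*exp(-y), 4*y, -5*x + 4*z) ≠ 0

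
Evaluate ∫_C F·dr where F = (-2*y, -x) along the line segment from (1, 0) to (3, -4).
16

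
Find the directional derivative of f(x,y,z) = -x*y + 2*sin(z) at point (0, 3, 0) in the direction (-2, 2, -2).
sqrt(3)/3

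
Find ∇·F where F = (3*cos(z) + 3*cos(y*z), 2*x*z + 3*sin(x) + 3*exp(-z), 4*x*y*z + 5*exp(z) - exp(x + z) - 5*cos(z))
4*x*y + 5*exp(z) - exp(x + z) + 5*sin(z)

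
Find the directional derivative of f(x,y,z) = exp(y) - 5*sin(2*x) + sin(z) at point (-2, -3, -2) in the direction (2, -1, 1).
sqrt(6)*(-1 + (cos(2) - 20*cos(4))*exp(3))*exp(-3)/6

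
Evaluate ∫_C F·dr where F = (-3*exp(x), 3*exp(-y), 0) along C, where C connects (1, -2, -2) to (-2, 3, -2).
3*(-E - 1 + (1 + E)*exp(4))*exp(-3)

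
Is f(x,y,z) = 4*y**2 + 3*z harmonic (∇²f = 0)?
No, ∇²f = 8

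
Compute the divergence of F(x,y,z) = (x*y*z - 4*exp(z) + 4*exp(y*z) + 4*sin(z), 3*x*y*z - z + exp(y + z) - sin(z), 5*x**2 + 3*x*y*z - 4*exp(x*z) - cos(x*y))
3*x*y + 3*x*z - 4*x*exp(x*z) + y*z + exp(y + z)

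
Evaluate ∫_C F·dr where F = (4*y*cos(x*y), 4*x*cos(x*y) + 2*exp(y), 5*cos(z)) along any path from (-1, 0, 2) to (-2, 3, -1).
-5*sin(2) - 5*sin(1) - 2 - 4*sin(6) + 2*exp(3)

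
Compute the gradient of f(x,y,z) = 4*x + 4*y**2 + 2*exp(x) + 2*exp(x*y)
(2*y*exp(x*y) + 2*exp(x) + 4, 2*x*exp(x*y) + 8*y, 0)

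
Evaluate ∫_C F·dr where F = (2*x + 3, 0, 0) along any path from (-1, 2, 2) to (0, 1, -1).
2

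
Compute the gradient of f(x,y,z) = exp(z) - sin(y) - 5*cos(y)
(0, 5*sin(y) - cos(y), exp(z))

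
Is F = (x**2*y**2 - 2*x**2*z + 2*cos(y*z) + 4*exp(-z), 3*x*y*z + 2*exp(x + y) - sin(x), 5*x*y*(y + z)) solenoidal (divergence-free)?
No, ∇·F = 2*x*y**2 + 5*x*y - x*z + 2*exp(x + y)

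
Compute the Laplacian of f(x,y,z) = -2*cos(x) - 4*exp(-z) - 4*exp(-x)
2*cos(x) - 4*exp(-z) - 4*exp(-x)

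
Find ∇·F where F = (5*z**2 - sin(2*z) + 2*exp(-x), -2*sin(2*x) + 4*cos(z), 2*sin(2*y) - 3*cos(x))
-2*exp(-x)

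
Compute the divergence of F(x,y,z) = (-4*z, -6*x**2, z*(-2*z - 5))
-4*z - 5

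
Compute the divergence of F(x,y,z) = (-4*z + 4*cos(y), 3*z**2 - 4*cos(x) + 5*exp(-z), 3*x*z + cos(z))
3*x - sin(z)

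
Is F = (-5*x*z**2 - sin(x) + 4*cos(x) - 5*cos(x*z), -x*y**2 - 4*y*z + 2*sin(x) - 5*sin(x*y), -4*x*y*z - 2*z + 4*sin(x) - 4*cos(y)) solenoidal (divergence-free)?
No, ∇·F = -6*x*y - 5*x*cos(x*y) - 5*z**2 + 5*z*sin(x*z) - 4*z - 4*sin(x) - cos(x) - 2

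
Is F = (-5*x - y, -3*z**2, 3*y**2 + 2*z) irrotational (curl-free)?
No, ∇×F = (6*y + 6*z, 0, 1)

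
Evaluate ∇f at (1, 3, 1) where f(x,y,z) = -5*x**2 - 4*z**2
(-10, 0, -8)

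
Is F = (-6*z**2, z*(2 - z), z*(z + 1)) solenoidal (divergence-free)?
No, ∇·F = 2*z + 1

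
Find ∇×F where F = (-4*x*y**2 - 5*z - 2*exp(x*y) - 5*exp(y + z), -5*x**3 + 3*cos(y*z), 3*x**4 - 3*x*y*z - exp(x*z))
(-3*x*z + 3*y*sin(y*z), -12*x**3 + 3*y*z + z*exp(x*z) - 5*exp(y + z) - 5, -15*x**2 + 8*x*y + 2*x*exp(x*y) + 5*exp(y + z))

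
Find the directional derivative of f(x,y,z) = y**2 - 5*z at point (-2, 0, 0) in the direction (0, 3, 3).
-5*sqrt(2)/2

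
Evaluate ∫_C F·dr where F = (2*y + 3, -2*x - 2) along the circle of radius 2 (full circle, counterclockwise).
-16*pi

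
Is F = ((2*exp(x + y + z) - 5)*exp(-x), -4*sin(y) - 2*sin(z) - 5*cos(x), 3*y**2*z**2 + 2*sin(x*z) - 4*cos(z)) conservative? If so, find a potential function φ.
No, ∇×F = (6*y*z**2 + 2*cos(z), -2*z*cos(x*z) + 2*exp(y + z), -2*exp(y + z) + 5*sin(x)) ≠ 0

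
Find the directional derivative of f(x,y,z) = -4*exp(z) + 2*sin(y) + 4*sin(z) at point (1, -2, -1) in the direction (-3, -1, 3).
2*sqrt(19)*(-6 - E*cos(2) + 6*E*cos(1))*exp(-1)/19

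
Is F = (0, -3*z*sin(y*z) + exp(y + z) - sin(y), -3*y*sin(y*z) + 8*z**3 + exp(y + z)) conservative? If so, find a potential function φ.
Yes, F is conservative. φ = 2*z**4 + exp(y + z) + cos(y) + 3*cos(y*z)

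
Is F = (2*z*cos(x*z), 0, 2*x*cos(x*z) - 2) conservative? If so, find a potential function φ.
Yes, F is conservative. φ = -2*z + 2*sin(x*z)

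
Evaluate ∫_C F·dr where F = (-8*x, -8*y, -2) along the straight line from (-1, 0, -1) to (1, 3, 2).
-42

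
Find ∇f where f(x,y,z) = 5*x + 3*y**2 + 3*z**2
(5, 6*y, 6*z)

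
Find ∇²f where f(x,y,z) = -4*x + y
0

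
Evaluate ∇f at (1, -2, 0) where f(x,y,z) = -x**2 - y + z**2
(-2, -1, 0)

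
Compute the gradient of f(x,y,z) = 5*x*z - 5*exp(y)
(5*z, -5*exp(y), 5*x)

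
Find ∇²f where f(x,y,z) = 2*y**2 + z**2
6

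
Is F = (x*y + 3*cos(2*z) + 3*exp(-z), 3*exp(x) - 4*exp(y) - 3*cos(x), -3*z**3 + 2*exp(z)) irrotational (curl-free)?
No, ∇×F = (0, -6*sin(2*z) - 3*exp(-z), -x + 3*exp(x) + 3*sin(x))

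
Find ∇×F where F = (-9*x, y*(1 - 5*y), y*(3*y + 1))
(6*y + 1, 0, 0)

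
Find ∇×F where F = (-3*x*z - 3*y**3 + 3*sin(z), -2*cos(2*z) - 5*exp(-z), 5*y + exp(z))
(-4*sin(2*z) + 5 - 5*exp(-z), -3*x + 3*cos(z), 9*y**2)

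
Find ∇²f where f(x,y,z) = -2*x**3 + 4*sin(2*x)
-12*x - 16*sin(2*x)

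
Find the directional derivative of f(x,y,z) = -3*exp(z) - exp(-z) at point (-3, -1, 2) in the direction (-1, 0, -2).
2*sqrt(5)*(-1 + 3*exp(4))*exp(-2)/5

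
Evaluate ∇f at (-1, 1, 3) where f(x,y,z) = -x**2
(2, 0, 0)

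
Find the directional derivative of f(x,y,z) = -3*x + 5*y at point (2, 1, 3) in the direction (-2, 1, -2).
11/3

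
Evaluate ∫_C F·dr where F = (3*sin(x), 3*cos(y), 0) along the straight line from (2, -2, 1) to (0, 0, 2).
-3 + 3*sqrt(2)*sin(pi/4 + 2)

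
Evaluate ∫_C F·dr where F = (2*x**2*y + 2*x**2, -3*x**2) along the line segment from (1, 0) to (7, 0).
228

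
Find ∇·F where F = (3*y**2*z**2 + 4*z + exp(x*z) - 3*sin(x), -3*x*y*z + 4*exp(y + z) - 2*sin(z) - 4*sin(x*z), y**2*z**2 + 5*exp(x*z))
-3*x*z + 5*x*exp(x*z) + 2*y**2*z + z*exp(x*z) + 4*exp(y + z) - 3*cos(x)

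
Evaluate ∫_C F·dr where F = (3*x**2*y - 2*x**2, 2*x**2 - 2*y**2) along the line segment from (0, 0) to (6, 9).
1044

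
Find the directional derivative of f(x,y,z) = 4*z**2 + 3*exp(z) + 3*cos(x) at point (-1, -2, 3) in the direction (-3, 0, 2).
3*sqrt(13)*(-3*sin(1) + 16 + 2*exp(3))/13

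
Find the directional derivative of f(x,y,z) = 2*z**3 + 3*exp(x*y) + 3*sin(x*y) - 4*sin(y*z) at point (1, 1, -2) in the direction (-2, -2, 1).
-4*E - 4*cos(1) - 20*cos(2)/3 + 8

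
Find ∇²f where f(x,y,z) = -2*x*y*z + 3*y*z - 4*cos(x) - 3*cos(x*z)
3*x**2*cos(x*z) + 3*z**2*cos(x*z) + 4*cos(x)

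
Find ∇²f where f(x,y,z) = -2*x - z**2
-2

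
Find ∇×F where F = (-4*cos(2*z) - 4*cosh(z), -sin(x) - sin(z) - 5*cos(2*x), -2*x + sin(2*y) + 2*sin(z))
(2*cos(2*y) + cos(z), 8*sin(2*z) - 4*sinh(z) + 2, (20*sin(x) - 1)*cos(x))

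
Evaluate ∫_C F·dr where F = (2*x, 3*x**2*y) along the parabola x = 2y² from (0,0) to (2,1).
6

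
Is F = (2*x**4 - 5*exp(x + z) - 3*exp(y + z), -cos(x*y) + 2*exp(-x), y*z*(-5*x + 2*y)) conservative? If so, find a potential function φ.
No, ∇×F = (z*(-5*x + 4*y), 5*y*z - 5*exp(x + z) - 3*exp(y + z), y*sin(x*y) + 3*exp(y + z) - 2*exp(-x)) ≠ 0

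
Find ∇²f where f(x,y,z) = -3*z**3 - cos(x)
-18*z + cos(x)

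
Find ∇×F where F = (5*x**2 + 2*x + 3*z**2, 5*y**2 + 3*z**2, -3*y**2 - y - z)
(-6*y - 6*z - 1, 6*z, 0)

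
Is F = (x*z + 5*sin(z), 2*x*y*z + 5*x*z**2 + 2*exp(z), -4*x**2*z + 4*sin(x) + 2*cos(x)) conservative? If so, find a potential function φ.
No, ∇×F = (-2*x*y - 10*x*z - 2*exp(z), 8*x*z + x + 2*sin(x) - 4*cos(x) + 5*cos(z), z*(2*y + 5*z)) ≠ 0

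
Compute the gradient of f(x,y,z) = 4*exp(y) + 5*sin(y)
(0, 4*exp(y) + 5*cos(y), 0)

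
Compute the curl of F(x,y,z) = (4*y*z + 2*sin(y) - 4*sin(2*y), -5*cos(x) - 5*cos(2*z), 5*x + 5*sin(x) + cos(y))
(-sin(y) - 10*sin(2*z), 4*y - 5*cos(x) - 5, -4*z + 5*sin(x) - 2*cos(y) + 8*cos(2*y))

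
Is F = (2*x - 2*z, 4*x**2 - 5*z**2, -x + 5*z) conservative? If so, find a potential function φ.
No, ∇×F = (10*z, -1, 8*x) ≠ 0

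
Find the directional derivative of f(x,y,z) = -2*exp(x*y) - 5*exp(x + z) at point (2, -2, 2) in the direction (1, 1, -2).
5*sqrt(6)*exp(4)/6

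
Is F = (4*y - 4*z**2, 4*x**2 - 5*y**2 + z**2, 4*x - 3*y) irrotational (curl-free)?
No, ∇×F = (-2*z - 3, -8*z - 4, 8*x - 4)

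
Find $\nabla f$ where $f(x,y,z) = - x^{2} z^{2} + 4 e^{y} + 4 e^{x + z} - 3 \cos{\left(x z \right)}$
(-2*x*z**2 + 3*z*sin(x*z) + 4*exp(x + z), 4*exp(y), -2*x**2*z + 3*x*sin(x*z) + 4*exp(x + z))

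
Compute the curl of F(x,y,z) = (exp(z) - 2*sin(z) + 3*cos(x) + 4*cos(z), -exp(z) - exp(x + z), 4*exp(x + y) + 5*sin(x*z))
(exp(z) + 4*exp(x + y) + exp(x + z), -5*z*cos(x*z) + exp(z) - 4*exp(x + y) - 4*sin(z) - 2*cos(z), -exp(x + z))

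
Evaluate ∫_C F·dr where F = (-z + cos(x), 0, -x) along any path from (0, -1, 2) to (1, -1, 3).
-3 + sin(1)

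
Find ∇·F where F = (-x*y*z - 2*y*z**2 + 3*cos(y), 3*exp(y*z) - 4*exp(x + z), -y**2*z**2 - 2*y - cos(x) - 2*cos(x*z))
2*x*sin(x*z) - 2*y**2*z - y*z + 3*z*exp(y*z)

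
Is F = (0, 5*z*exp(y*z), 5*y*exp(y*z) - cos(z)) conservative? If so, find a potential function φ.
Yes, F is conservative. φ = 5*exp(y*z) - sin(z)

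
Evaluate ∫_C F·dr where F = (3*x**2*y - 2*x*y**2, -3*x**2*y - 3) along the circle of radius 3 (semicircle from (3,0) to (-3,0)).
-243*pi/8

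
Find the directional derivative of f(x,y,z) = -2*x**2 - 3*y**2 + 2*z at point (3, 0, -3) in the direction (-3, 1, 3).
42*sqrt(19)/19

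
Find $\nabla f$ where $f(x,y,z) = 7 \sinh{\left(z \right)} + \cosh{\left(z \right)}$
(0, 0, sinh(z) + 7*cosh(z))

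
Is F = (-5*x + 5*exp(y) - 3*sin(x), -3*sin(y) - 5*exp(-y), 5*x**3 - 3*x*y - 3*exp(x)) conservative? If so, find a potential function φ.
No, ∇×F = (-3*x, -15*x**2 + 3*y + 3*exp(x), -5*exp(y)) ≠ 0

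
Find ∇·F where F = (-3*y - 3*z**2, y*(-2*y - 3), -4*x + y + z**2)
-4*y + 2*z - 3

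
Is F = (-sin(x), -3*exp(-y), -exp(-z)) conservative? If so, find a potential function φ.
Yes, F is conservative. φ = cos(x) + exp(-z) + 3*exp(-y)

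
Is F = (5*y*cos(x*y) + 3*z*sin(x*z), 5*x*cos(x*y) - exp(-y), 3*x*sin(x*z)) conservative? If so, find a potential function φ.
Yes, F is conservative. φ = 5*sin(x*y) - 3*cos(x*z) + exp(-y)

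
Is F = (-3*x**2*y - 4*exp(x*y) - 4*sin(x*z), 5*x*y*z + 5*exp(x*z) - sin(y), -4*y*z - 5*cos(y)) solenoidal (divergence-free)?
No, ∇·F = -6*x*y + 5*x*z - 4*y*exp(x*y) - 4*y - 4*z*cos(x*z) - cos(y)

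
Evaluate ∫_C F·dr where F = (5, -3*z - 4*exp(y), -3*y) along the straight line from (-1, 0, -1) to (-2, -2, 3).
17 - 4*exp(-2)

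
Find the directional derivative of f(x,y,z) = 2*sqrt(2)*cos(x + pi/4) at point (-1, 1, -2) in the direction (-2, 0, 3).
4*sqrt(26)*cos(pi/4 + 1)/13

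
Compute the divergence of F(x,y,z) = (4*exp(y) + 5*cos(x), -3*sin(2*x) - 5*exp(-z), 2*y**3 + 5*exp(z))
5*exp(z) - 5*sin(x)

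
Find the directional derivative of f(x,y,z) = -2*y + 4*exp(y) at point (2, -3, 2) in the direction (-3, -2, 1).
2*sqrt(14)*(-2 + exp(3))*exp(-3)/7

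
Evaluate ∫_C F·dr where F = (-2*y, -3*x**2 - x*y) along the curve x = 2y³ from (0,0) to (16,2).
-9808/35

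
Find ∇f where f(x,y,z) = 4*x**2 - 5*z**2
(8*x, 0, -10*z)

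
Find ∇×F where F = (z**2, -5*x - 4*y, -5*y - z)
(-5, 2*z, -5)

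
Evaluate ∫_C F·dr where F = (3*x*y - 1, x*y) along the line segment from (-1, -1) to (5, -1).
-42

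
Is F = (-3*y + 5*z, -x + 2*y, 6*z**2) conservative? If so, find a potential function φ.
No, ∇×F = (0, 5, 2) ≠ 0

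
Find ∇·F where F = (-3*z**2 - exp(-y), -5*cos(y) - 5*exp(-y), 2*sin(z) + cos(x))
5*sin(y) + 2*cos(z) + 5*exp(-y)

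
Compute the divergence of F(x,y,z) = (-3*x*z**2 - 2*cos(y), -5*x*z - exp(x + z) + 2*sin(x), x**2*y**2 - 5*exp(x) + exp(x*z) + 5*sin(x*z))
x*exp(x*z) + 5*x*cos(x*z) - 3*z**2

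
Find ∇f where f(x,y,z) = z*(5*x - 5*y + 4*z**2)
(5*z, -5*z, 5*x - 5*y + 12*z**2)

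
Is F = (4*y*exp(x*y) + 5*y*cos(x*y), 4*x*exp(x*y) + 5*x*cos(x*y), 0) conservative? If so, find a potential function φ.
Yes, F is conservative. φ = 4*exp(x*y) + 5*sin(x*y)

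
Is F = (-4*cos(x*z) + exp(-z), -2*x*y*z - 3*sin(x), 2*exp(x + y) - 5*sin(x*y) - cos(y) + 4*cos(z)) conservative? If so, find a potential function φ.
No, ∇×F = (2*x*y - 5*x*cos(x*y) + 2*exp(x + y) + sin(y), 4*x*sin(x*z) + 5*y*cos(x*y) - 2*exp(x + y) - exp(-z), -2*y*z - 3*cos(x)) ≠ 0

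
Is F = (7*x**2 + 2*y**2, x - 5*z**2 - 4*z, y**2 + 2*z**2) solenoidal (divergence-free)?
No, ∇·F = 14*x + 4*z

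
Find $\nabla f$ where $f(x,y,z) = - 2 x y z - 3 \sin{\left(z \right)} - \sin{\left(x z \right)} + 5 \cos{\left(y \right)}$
(-z*(2*y + cos(x*z)), -2*x*z - 5*sin(y), -2*x*y - x*cos(x*z) - 3*cos(z))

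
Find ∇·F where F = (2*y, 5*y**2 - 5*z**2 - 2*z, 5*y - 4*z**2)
10*y - 8*z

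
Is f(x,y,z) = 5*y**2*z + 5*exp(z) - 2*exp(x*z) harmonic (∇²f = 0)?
No, ∇²f = -2*x**2*exp(x*z) - 2*z**2*exp(x*z) + 10*z + 5*exp(z)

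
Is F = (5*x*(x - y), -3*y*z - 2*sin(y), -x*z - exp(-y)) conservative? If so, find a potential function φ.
No, ∇×F = (3*y + exp(-y), z, 5*x) ≠ 0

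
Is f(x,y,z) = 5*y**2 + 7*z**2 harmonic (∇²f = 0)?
No, ∇²f = 24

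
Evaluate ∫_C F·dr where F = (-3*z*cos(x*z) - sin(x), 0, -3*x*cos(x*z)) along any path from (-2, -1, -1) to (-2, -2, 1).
6*sin(2)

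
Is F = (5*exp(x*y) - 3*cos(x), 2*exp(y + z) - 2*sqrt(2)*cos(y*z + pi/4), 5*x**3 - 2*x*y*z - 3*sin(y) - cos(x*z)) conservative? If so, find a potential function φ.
No, ∇×F = (-2*x*z - 2*sqrt(2)*y*sin(y*z + pi/4) - 2*exp(y + z) - 3*cos(y), -15*x**2 + 2*y*z - z*sin(x*z), -5*x*exp(x*y)) ≠ 0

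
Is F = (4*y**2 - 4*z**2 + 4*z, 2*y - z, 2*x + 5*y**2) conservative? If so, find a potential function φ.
No, ∇×F = (10*y + 1, 2 - 8*z, -8*y) ≠ 0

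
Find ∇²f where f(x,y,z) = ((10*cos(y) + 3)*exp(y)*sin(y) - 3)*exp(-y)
-3*sin(y) - 20*sin(2*y) - 3*exp(-y)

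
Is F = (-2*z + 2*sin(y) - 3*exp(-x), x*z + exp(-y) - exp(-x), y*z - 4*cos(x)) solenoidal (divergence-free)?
No, ∇·F = y - exp(-y) + 3*exp(-x)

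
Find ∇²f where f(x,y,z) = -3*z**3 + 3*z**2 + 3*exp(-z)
-18*z + 6 + 3*exp(-z)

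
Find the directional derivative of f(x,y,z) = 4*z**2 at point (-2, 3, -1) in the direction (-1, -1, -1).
8*sqrt(3)/3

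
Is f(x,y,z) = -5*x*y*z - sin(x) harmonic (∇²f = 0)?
No, ∇²f = sin(x)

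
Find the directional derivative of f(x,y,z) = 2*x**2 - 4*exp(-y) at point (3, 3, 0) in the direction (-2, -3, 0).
12*sqrt(13)*(-2*exp(3) - 1)*exp(-3)/13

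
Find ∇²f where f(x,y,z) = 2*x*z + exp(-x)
exp(-x)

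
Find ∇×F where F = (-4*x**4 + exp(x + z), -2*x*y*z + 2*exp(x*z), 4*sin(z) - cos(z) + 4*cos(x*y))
(2*x*(y - exp(x*z) - 2*sin(x*y)), 4*y*sin(x*y) + exp(x + z), 2*z*(-y + exp(x*z)))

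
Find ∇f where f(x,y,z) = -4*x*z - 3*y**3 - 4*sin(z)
(-4*z, -9*y**2, -4*x - 4*cos(z))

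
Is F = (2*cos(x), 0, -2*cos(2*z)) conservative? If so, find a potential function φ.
Yes, F is conservative. φ = 2*sin(x) - sin(2*z)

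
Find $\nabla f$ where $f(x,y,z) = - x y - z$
(-y, -x, -1)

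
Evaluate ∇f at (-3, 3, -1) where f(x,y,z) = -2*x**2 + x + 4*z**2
(13, 0, -8)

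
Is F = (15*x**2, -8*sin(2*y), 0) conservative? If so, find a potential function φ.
Yes, F is conservative. φ = 5*x**3 + 4*cos(2*y)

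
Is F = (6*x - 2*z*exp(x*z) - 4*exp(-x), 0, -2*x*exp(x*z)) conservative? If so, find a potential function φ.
Yes, F is conservative. φ = 3*x**2 - 2*exp(x*z) + 4*exp(-x)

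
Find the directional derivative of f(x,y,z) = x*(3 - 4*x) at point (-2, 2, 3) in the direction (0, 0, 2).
0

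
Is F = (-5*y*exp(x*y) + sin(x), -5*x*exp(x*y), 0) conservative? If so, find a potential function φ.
Yes, F is conservative. φ = -5*exp(x*y) - cos(x)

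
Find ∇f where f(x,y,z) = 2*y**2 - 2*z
(0, 4*y, -2)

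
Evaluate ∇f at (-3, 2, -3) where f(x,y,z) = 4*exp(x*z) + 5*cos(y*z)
(-12*exp(9), -15*sin(6), -12*exp(9) + 10*sin(6))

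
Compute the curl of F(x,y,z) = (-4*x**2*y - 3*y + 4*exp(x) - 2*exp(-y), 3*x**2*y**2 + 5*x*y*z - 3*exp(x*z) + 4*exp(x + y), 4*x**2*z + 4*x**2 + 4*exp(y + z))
(-5*x*y + 3*x*exp(x*z) + 4*exp(y + z), 8*x*(-z - 1), 4*x**2 + 6*x*y**2 + 5*y*z - 3*z*exp(x*z) + 4*exp(x + y) + 3 - 2*exp(-y))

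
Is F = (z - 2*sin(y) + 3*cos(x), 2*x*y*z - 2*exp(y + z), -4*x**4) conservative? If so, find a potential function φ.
No, ∇×F = (-2*x*y + 2*exp(y + z), 16*x**3 + 1, 2*y*z + 2*cos(y)) ≠ 0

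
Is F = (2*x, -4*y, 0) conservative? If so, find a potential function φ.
Yes, F is conservative. φ = x**2 - 2*y**2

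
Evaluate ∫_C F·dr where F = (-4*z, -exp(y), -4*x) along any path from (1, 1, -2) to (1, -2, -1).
-4 - exp(-2) + E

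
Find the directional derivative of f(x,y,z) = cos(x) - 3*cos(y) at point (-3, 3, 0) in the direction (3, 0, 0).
sin(3)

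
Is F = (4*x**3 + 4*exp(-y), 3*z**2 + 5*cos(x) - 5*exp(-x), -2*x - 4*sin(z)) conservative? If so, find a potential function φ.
No, ∇×F = (-6*z, 2, -5*sin(x) + 4*exp(-y) + 5*exp(-x)) ≠ 0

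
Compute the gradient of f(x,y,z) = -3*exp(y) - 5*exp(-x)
(5*exp(-x), -3*exp(y), 0)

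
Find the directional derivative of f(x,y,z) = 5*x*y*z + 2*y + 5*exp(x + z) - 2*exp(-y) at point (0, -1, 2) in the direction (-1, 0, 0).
10 - 5*exp(2)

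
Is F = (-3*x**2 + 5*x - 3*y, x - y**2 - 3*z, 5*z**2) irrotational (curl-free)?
No, ∇×F = (3, 0, 4)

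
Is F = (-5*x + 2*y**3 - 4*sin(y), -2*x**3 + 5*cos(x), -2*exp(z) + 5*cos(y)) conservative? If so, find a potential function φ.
No, ∇×F = (-5*sin(y), 0, -6*x**2 - 6*y**2 - 5*sin(x) + 4*cos(y)) ≠ 0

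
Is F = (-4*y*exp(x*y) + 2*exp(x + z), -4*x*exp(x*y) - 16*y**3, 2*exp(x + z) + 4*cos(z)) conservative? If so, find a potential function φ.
Yes, F is conservative. φ = -4*y**4 - 4*exp(x*y) + 2*exp(x + z) + 4*sin(z)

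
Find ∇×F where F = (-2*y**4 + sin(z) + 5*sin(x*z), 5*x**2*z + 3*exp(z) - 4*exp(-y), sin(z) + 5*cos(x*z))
(-5*x**2 - 3*exp(z), 5*x*cos(x*z) + 5*z*sin(x*z) + cos(z), 10*x*z + 8*y**3)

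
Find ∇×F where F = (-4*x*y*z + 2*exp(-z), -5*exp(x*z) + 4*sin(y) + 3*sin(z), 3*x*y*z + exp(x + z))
(3*x*z + 5*x*exp(x*z) - 3*cos(z), -4*x*y - 3*y*z - exp(x + z) - 2*exp(-z), z*(4*x - 5*exp(x*z)))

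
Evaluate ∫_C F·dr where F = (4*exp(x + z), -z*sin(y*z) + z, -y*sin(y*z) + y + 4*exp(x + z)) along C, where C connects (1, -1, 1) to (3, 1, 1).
-4*exp(2) + 2 + 4*exp(4)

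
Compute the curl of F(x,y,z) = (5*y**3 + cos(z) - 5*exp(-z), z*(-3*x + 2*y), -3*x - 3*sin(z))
(3*x - 2*y, -sin(z) + 3 + 5*exp(-z), -15*y**2 - 3*z)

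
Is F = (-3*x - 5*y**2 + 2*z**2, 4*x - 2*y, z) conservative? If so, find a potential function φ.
No, ∇×F = (0, 4*z, 10*y + 4) ≠ 0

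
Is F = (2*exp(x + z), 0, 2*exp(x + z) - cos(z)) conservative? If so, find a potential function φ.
Yes, F is conservative. φ = 2*exp(x + z) - sin(z)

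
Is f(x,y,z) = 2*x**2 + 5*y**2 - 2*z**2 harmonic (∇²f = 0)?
No, ∇²f = 10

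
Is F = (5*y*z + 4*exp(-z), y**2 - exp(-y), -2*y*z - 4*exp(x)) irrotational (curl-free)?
No, ∇×F = (-2*z, 5*y + 4*exp(x) - 4*exp(-z), -5*z)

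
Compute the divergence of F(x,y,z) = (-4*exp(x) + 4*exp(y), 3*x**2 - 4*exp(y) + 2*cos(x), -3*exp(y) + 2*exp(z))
-4*exp(x) - 4*exp(y) + 2*exp(z)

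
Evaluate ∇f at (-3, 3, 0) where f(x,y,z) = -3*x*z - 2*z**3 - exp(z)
(0, 0, 8)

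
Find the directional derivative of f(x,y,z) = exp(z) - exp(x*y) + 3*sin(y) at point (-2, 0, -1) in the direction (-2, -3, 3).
3*sqrt(22)*(1 - 5*E)*exp(-1)/22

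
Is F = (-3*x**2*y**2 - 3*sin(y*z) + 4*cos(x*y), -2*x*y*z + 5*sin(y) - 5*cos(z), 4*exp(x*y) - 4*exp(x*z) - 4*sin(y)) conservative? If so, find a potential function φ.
No, ∇×F = (2*x*y + 4*x*exp(x*y) - 5*sin(z) - 4*cos(y), -4*y*exp(x*y) - 3*y*cos(y*z) + 4*z*exp(x*z), 6*x**2*y + 4*x*sin(x*y) - 2*y*z + 3*z*cos(y*z)) ≠ 0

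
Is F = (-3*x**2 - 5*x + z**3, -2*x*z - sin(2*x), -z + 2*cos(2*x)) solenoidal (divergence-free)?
No, ∇·F = -6*x - 6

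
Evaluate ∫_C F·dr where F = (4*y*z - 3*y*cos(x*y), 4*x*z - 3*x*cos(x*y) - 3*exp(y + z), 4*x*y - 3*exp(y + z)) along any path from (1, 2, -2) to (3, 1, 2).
-3*exp(3) - 3*sin(3) + 3*sin(2) + 43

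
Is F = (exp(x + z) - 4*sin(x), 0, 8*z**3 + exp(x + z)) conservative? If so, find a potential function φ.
Yes, F is conservative. φ = 2*z**4 + exp(x + z) + 4*cos(x)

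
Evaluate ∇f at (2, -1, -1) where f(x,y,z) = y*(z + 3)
(0, 2, -1)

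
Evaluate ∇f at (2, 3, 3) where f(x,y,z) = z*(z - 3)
(0, 0, 3)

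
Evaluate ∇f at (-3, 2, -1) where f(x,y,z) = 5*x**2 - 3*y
(-30, -3, 0)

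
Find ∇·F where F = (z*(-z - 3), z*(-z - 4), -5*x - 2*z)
-2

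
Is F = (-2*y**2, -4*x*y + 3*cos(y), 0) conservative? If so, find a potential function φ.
Yes, F is conservative. φ = -2*x*y**2 + 3*sin(y)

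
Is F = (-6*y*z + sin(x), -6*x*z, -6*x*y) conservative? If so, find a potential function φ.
Yes, F is conservative. φ = -6*x*y*z - cos(x)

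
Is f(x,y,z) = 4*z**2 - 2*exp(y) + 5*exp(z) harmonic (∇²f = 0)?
No, ∇²f = -2*exp(y) + 5*exp(z) + 8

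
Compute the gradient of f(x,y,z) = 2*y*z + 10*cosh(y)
(0, 2*z + 10*sinh(y), 2*y)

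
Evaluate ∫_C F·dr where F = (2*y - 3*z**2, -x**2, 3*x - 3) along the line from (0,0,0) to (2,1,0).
2/3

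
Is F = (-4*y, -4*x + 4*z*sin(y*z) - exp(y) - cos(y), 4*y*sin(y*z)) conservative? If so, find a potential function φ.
Yes, F is conservative. φ = -4*x*y - exp(y) - sin(y) - 4*cos(y*z)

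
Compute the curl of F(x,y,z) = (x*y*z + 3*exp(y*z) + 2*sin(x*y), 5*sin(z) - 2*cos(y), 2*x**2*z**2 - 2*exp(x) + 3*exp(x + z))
(-5*cos(z), x*y - 4*x*z**2 + 3*y*exp(y*z) + 2*exp(x) - 3*exp(x + z), -x*z - 2*x*cos(x*y) - 3*z*exp(y*z))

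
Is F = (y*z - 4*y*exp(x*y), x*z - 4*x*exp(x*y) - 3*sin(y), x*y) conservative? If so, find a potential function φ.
Yes, F is conservative. φ = x*y*z - 4*exp(x*y) + 3*cos(y)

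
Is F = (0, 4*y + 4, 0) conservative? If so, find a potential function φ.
Yes, F is conservative. φ = 2*y*(y + 2)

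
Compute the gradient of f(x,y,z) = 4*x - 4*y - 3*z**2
(4, -4, -6*z)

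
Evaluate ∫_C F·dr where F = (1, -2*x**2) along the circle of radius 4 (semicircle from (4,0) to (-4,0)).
-8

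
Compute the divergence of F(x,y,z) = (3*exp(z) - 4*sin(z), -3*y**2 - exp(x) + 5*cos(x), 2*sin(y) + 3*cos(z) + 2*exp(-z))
-6*y - 3*sin(z) - 2*exp(-z)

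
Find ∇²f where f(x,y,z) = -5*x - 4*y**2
-8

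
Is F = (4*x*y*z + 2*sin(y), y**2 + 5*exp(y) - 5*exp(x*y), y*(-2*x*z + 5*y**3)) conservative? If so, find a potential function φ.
No, ∇×F = (-2*x*z + 20*y**3, 2*y*(2*x + z), -4*x*z - 5*y*exp(x*y) - 2*cos(y)) ≠ 0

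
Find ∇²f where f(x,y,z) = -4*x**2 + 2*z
-8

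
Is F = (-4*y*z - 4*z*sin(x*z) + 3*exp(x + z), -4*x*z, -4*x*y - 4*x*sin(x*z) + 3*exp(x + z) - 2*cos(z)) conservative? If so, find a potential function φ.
Yes, F is conservative. φ = -4*x*y*z + 3*exp(x + z) - 2*sin(z) + 4*cos(x*z)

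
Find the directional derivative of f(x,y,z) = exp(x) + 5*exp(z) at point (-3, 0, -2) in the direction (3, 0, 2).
sqrt(13)*(3 + 10*E)*exp(-3)/13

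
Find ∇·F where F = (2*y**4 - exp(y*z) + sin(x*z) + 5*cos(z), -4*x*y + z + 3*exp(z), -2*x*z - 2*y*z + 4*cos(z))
-6*x - 2*y + z*cos(x*z) - 4*sin(z)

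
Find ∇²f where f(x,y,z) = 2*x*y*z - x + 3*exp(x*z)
3*(x**2 + z**2)*exp(x*z)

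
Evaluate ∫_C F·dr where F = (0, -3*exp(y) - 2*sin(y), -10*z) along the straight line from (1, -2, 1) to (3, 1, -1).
-3*E + 3*exp(-2) - 2*cos(2) + 2*cos(1)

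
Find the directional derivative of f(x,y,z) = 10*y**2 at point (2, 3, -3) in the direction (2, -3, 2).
-180*sqrt(17)/17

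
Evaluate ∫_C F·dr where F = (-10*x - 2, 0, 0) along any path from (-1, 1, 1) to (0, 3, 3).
3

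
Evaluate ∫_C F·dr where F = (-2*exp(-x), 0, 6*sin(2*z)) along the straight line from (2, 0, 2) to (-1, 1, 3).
-3*cos(6) + 3*cos(4) - 2*exp(-2) + 2*E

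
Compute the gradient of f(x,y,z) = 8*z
(0, 0, 8)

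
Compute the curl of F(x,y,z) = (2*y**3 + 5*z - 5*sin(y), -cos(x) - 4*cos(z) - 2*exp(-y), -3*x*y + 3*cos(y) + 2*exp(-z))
(-3*x - 3*sin(y) - 4*sin(z), 3*y + 5, -6*y**2 + sin(x) + 5*cos(y))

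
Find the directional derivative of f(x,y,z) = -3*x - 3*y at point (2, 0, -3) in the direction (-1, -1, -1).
2*sqrt(3)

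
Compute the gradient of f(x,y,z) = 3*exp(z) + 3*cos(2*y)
(0, -6*sin(2*y), 3*exp(z))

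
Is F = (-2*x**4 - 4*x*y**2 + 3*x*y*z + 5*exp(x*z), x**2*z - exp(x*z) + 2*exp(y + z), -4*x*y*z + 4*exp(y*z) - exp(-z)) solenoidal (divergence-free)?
No, ∇·F = -8*x**3 - 4*x*y - 4*y**2 + 3*y*z + 4*y*exp(y*z) + 5*z*exp(x*z) + 2*exp(y + z) + exp(-z)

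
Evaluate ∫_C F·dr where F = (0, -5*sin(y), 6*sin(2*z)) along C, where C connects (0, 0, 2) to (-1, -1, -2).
-5 + 5*cos(1)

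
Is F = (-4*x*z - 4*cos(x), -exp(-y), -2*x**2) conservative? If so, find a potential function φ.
Yes, F is conservative. φ = -2*x**2*z - 4*sin(x) + exp(-y)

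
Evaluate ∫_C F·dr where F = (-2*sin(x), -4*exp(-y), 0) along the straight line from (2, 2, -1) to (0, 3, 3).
-4*exp(-2) + 4*exp(-3) - 2*cos(2) + 2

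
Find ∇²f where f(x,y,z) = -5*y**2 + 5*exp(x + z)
10*exp(x + z) - 10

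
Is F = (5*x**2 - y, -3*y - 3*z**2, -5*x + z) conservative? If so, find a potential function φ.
No, ∇×F = (6*z, 5, 1) ≠ 0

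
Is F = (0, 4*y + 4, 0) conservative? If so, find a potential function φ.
Yes, F is conservative. φ = 2*y*(y + 2)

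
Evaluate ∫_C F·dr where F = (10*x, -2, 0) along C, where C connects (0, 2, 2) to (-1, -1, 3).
11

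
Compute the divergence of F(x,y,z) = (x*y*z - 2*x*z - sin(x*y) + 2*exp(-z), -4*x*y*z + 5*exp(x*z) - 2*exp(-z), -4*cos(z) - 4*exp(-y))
-4*x*z + y*z - y*cos(x*y) - 2*z + 4*sin(z)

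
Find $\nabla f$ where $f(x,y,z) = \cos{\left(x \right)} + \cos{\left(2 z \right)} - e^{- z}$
(-sin(x), 0, -2*sin(2*z) + exp(-z))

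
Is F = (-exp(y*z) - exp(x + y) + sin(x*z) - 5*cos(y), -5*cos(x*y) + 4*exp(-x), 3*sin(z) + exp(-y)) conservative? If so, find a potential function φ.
No, ∇×F = (-exp(-y), x*cos(x*z) - y*exp(y*z), 5*y*sin(x*y) + z*exp(y*z) + exp(x + y) - 5*sin(y) - 4*exp(-x)) ≠ 0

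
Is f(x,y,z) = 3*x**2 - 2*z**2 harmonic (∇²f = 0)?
No, ∇²f = 2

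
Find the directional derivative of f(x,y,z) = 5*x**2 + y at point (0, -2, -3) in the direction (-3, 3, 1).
3*sqrt(19)/19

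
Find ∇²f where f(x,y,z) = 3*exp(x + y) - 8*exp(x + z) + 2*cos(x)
6*exp(x + y) - 16*exp(x + z) - 2*cos(x)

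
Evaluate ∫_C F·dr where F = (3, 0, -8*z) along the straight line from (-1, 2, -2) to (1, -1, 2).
6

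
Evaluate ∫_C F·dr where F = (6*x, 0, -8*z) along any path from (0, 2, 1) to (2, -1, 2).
0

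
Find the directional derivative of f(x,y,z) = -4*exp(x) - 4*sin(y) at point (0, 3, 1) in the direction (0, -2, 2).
2*sqrt(2)*cos(3)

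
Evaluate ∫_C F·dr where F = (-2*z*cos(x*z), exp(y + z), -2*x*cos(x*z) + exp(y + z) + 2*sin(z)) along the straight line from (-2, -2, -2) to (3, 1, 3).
2*sin(4) + 2*cos(2) - 2*sin(9) - exp(-4) - 2*cos(3) + exp(4)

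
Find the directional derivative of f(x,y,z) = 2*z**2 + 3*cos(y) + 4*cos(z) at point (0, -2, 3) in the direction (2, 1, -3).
3*sqrt(14)*(-12 + 4*sin(3) + sin(2))/14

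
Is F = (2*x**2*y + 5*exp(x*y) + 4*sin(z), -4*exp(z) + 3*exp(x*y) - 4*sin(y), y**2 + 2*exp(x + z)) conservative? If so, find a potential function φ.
No, ∇×F = (2*y + 4*exp(z), -2*exp(x + z) + 4*cos(z), -2*x**2 - 5*x*exp(x*y) + 3*y*exp(x*y)) ≠ 0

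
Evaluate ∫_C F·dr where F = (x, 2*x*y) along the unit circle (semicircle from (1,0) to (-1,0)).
4/3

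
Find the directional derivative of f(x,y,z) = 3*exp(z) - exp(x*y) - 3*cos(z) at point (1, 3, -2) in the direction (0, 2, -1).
sqrt(5)*(-2*exp(5) - 3 + 3*exp(2)*sin(2))*exp(-2)/5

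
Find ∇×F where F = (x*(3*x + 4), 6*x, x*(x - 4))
(0, 4 - 2*x, 6)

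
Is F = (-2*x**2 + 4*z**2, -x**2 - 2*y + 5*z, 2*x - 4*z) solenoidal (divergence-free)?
No, ∇·F = -4*x - 6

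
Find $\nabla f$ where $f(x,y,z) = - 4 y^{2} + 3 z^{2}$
(0, -8*y, 6*z)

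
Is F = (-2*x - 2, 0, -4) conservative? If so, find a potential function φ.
Yes, F is conservative. φ = -x**2 - 2*x - 4*z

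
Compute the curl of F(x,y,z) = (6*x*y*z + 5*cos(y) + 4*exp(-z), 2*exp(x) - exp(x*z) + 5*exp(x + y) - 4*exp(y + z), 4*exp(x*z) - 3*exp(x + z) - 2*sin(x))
(x*exp(x*z) + 4*exp(y + z), 6*x*y - 4*z*exp(x*z) + 3*exp(x + z) + 2*cos(x) - 4*exp(-z), -6*x*z - z*exp(x*z) + 2*exp(x) + 5*exp(x + y) + 5*sin(y))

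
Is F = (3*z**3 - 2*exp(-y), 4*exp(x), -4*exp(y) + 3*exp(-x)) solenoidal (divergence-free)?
Yes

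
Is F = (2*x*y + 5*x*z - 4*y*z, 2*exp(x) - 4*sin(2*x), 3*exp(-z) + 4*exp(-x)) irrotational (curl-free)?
No, ∇×F = (0, 5*x - 4*y + 4*exp(-x), -2*x + 4*z + 2*exp(x) - 8*cos(2*x))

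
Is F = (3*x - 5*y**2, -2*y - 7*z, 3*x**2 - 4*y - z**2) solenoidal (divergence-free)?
No, ∇·F = 1 - 2*z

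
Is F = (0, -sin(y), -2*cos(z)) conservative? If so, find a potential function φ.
Yes, F is conservative. φ = -2*sin(z) + cos(y)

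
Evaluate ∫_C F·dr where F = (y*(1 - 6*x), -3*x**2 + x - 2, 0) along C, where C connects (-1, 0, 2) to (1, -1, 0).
4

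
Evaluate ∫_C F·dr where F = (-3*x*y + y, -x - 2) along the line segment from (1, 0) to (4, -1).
33/2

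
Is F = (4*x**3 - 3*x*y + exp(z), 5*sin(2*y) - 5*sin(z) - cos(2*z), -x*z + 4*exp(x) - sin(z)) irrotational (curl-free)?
No, ∇×F = ((5 - 4*sin(z))*cos(z), z - 4*exp(x) + exp(z), 3*x)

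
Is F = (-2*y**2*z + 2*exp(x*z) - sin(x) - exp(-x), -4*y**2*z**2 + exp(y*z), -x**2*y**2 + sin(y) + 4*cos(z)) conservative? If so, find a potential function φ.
No, ∇×F = (-2*x**2*y + 8*y**2*z - y*exp(y*z) + cos(y), 2*x*y**2 + 2*x*exp(x*z) - 2*y**2, 4*y*z) ≠ 0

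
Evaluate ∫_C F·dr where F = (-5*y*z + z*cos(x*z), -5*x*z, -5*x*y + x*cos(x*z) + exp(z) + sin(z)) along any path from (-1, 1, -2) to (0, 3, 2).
-sin(2) - exp(-2) + exp(2) + 10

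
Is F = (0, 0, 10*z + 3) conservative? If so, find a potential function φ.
Yes, F is conservative. φ = z*(5*z + 3)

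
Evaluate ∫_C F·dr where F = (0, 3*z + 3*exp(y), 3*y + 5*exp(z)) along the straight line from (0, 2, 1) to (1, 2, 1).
0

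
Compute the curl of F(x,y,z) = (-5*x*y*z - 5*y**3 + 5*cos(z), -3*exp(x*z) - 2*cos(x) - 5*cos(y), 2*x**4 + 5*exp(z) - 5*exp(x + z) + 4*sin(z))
(3*x*exp(x*z), -8*x**3 - 5*x*y + 5*exp(x + z) - 5*sin(z), 5*x*z + 15*y**2 - 3*z*exp(x*z) + 2*sin(x))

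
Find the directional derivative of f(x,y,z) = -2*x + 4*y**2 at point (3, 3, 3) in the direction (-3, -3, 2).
-3*sqrt(22)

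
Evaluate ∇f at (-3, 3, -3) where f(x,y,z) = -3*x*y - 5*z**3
(-9, 9, -135)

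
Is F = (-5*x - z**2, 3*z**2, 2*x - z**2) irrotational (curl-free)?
No, ∇×F = (-6*z, -2*z - 2, 0)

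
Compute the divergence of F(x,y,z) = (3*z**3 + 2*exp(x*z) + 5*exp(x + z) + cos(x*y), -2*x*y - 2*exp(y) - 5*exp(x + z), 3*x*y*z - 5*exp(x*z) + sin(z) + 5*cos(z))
3*x*y - 5*x*exp(x*z) - 2*x - y*sin(x*y) + 2*z*exp(x*z) - 2*exp(y) + 5*exp(x + z) - 5*sin(z) + cos(z)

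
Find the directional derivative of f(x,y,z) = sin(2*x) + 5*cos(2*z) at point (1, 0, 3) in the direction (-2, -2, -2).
2*sqrt(3)*(5*sin(6) - cos(2))/3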